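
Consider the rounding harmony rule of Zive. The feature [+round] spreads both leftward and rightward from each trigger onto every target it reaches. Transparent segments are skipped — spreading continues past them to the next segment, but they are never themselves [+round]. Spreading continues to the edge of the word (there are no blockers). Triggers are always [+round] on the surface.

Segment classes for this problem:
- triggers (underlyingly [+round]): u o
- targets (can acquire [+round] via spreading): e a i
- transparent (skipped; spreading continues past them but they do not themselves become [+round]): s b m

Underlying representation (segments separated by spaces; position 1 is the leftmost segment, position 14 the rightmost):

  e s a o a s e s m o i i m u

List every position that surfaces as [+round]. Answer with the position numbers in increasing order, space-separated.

1 3 4 5 7 10 11 12 14

From /o/ at 4 rightward: 5 /a/ → [+round]; 6 /s/ transparent; 7 /e/ → [+round]; 8 /s/ transparent; 9 /m/ transparent; 10 /o/ is itself a trigger — this domain ends here.
From /o/ at 4 leftward: 3 /a/ → [+round]; 2 /s/ transparent; 1 /e/ → [+round]; word edge.
From /o/ at 10 rightward: 11 /i/ → [+round]; 12 /i/ → [+round]; 13 /m/ transparent; 14 /u/ is itself a trigger — this domain ends here.
From /o/ at 10 leftward: 9 /m/ transparent; 8 /s/ transparent; 7 /e/ → [+round]; 6 /s/ transparent; 5 /a/ → [+round]; 4 /o/ is itself a trigger — this domain ends here.
From /u/ at 14 rightward: word edge.
From /u/ at 14 leftward: 13 /m/ transparent; 12 /i/ → [+round]; 11 /i/ → [+round]; 10 /o/ is itself a trigger — this domain ends here.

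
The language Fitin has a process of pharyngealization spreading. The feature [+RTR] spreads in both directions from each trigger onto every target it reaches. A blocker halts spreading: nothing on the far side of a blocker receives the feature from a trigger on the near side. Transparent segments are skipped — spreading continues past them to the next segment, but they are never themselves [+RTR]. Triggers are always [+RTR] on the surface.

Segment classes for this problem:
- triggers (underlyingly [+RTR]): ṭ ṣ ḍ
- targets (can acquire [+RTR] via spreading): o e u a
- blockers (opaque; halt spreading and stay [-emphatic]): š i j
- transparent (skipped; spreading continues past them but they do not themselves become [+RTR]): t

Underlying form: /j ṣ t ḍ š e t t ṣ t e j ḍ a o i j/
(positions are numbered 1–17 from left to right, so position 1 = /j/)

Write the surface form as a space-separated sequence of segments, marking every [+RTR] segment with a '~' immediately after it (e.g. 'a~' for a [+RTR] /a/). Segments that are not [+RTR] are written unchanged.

j ṣ~ t ḍ~ š e~ t t ṣ~ t e~ j ḍ~ a~ o~ i j

From /ṣ/ at 2 rightward: 3 /t/ transparent; 4 /ḍ/ is itself a trigger — this domain ends here.
From /ṣ/ at 2 leftward: 1 /j/ blocks.
From /ḍ/ at 4 rightward: 5 /š/ blocks.
From /ḍ/ at 4 leftward: 3 /t/ transparent; 2 /ṣ/ is itself a trigger — this domain ends here.
From /ṣ/ at 9 rightward: 10 /t/ transparent; 11 /e/ → [+RTR]; 12 /j/ blocks.
From /ṣ/ at 9 leftward: 8 /t/ transparent; 7 /t/ transparent; 6 /e/ → [+RTR]; 5 /š/ blocks.
From /ḍ/ at 13 rightward: 14 /a/ → [+RTR]; 15 /o/ → [+RTR]; 16 /i/ blocks.
From /ḍ/ at 13 leftward: 12 /j/ blocks.
[+RTR] positions on the surface: 2 4 6 9 11 13 14 15.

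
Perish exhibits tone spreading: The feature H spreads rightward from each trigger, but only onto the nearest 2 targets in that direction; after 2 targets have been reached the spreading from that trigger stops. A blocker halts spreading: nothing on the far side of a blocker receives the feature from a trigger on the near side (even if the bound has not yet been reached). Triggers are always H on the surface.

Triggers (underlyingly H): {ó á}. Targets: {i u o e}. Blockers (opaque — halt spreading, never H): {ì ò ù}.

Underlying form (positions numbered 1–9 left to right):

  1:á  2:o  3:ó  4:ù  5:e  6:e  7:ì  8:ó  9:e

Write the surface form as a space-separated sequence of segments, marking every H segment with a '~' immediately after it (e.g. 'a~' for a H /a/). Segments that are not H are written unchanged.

á~ o~ ó~ ù e e ì ó~ e~

From /á/ at 1 rightward: 2 /o/ → H; 3 /ó/ is itself a trigger — this domain ends here.
From /ó/ at 3 rightward: 4 /ù/ blocks.
From /ó/ at 8 rightward: 9 /e/ → H; word edge.
Targets with no active source: positions 5 6 stay [-high tone].
H positions on the surface: 1 2 3 8 9.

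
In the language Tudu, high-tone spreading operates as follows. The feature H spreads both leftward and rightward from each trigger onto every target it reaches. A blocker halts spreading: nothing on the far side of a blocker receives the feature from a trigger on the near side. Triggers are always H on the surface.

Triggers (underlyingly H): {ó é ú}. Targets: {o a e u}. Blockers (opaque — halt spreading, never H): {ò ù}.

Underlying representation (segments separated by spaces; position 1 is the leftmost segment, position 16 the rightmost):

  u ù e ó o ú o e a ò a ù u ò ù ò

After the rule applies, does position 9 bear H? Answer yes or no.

From /ó/ at 4 rightward: 5 /o/ → H; 6 /ú/ is itself a trigger — this domain ends here.
From /ó/ at 4 leftward: 3 /e/ → H; 2 /ù/ blocks.
From /ú/ at 6 rightward: 7 /o/ → H; 8 /e/ → H; 9 /a/ → H; 10 /ò/ blocks.
From /ú/ at 6 leftward: 5 /o/ → H; 4 /ó/ is itself a trigger — this domain ends here.
Targets with no active source: positions 1 11 13 stay [-high tone].
H positions on the surface: 3 4 5 6 7 8 9.

yes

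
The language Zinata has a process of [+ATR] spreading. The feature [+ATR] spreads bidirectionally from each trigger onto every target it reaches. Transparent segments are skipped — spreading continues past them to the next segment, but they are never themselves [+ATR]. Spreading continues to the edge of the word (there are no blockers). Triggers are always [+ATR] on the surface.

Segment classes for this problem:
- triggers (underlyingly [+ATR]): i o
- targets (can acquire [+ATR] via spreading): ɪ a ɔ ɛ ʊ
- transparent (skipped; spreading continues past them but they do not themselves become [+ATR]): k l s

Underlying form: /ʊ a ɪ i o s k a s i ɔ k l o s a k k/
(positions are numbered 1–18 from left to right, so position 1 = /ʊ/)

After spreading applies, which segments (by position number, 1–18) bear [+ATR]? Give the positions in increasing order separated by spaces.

From /i/ at 4 rightward: 5 /o/ is itself a trigger — this domain ends here.
From /i/ at 4 leftward: 3 /ɪ/ → [+ATR]; 2 /a/ → [+ATR]; 1 /ʊ/ → [+ATR]; word edge.
From /o/ at 5 rightward: 6 /s/ transparent; 7 /k/ transparent; 8 /a/ → [+ATR]; 9 /s/ transparent; 10 /i/ is itself a trigger — this domain ends here.
From /o/ at 5 leftward: 4 /i/ is itself a trigger — this domain ends here.
From /i/ at 10 rightward: 11 /ɔ/ → [+ATR]; 12 /k/ transparent; 13 /l/ transparent; 14 /o/ is itself a trigger — this domain ends here.
From /i/ at 10 leftward: 9 /s/ transparent; 8 /a/ → [+ATR]; 7 /k/ transparent; 6 /s/ transparent; 5 /o/ is itself a trigger — this domain ends here.
From /o/ at 14 rightward: 15 /s/ transparent; 16 /a/ → [+ATR]; 17 /k/ transparent; 18 /k/ transparent; word edge.
From /o/ at 14 leftward: 13 /l/ transparent; 12 /k/ transparent; 11 /ɔ/ → [+ATR]; 10 /i/ is itself a trigger — this domain ends here.

1 2 3 4 5 8 10 11 14 16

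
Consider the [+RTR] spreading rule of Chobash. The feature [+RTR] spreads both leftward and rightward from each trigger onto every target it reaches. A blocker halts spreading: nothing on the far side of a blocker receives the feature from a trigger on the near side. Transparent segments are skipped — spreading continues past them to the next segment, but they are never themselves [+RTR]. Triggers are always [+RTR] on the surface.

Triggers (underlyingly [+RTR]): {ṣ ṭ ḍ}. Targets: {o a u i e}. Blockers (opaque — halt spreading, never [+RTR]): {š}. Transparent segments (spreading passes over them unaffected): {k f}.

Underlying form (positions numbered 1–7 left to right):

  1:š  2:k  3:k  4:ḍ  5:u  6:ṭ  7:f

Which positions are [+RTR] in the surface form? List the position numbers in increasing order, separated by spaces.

4 5 6

From /ḍ/ at 4 rightward: 5 /u/ → [+RTR]; 6 /ṭ/ is itself a trigger — this domain ends here.
From /ḍ/ at 4 leftward: 3 /k/ transparent; 2 /k/ transparent; 1 /š/ blocks.
From /ṭ/ at 6 rightward: 7 /f/ transparent; word edge.
From /ṭ/ at 6 leftward: 5 /u/ → [+RTR]; 4 /ḍ/ is itself a trigger — this domain ends here.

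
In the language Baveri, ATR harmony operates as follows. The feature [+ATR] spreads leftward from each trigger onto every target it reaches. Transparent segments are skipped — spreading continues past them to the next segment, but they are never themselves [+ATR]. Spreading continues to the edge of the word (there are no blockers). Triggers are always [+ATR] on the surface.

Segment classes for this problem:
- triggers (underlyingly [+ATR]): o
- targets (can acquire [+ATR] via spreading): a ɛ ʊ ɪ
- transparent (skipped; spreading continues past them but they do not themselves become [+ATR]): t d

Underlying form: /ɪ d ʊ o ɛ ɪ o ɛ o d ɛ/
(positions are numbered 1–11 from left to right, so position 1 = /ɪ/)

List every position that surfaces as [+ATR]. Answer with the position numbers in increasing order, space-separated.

From /o/ at 4 leftward: 3 /ʊ/ → [+ATR]; 2 /d/ transparent; 1 /ɪ/ → [+ATR]; word edge.
From /o/ at 7 leftward: 6 /ɪ/ → [+ATR]; 5 /ɛ/ → [+ATR]; 4 /o/ is itself a trigger — this domain ends here.
From /o/ at 9 leftward: 8 /ɛ/ → [+ATR]; 7 /o/ is itself a trigger — this domain ends here.
Target with no active source: position 11 stays [-ATR].

1 3 4 5 6 7 8 9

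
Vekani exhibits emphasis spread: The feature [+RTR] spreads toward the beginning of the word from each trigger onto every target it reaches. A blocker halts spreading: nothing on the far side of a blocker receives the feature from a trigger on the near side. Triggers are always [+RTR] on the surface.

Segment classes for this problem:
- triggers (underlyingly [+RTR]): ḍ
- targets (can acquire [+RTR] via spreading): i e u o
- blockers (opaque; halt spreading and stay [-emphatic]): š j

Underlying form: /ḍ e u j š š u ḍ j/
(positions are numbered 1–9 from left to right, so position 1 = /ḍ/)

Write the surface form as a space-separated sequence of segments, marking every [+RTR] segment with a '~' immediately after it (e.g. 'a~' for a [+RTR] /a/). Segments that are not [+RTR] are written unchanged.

From /ḍ/ at 1 leftward: word edge.
From /ḍ/ at 8 leftward: 7 /u/ → [+RTR]; 6 /š/ blocks.
Targets with no active source: positions 2 3 stay [-emphatic].
[+RTR] positions on the surface: 1 7 8.

ḍ~ e u j š š u~ ḍ~ j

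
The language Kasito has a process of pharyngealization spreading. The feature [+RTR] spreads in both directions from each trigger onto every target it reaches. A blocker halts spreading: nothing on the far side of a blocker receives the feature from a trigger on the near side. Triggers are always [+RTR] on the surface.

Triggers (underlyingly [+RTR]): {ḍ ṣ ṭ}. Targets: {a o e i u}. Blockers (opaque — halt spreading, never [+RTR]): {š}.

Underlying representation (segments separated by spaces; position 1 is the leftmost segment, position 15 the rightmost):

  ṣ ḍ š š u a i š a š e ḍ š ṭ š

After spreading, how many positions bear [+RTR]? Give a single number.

From /ṣ/ at 1 rightward: 2 /ḍ/ is itself a trigger — this domain ends here.
From /ṣ/ at 1 leftward: word edge.
From /ḍ/ at 2 rightward: 3 /š/ blocks.
From /ḍ/ at 2 leftward: 1 /ṣ/ is itself a trigger — this domain ends here.
From /ḍ/ at 12 rightward: 13 /š/ blocks.
From /ḍ/ at 12 leftward: 11 /e/ → [+RTR]; 10 /š/ blocks.
From /ṭ/ at 14 rightward: 15 /š/ blocks.
From /ṭ/ at 14 leftward: 13 /š/ blocks.
Targets with no active source: positions 5 6 7 9 stay [-emphatic].
[+RTR] positions on the surface: 1 2 11 12 14.

5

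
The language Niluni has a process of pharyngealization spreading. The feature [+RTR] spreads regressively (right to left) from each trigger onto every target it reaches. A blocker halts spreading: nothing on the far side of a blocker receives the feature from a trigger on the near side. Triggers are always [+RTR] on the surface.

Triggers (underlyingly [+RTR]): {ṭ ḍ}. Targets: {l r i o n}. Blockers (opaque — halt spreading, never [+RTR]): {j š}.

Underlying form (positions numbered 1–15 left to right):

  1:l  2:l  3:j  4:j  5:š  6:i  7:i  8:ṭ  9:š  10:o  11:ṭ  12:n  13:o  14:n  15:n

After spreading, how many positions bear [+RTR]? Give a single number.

5

From /ṭ/ at 8 leftward: 7 /i/ → [+RTR]; 6 /i/ → [+RTR]; 5 /š/ blocks.
From /ṭ/ at 11 leftward: 10 /o/ → [+RTR]; 9 /š/ blocks.
Targets with no active source: positions 1 2 12 13 14 15 stay [-emphatic].
[+RTR] positions on the surface: 6 7 8 10 11.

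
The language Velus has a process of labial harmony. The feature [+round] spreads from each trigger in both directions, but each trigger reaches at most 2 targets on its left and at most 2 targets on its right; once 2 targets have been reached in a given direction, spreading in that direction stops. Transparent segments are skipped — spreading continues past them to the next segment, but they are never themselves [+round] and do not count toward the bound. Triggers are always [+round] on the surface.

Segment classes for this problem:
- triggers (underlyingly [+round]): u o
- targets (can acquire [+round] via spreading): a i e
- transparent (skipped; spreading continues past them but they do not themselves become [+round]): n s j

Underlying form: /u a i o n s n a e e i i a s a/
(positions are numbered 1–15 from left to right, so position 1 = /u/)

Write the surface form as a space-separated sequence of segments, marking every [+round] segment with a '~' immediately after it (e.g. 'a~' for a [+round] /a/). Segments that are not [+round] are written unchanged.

u~ a~ i~ o~ n s n a~ e~ e i i a s a

From /u/ at 1 rightward: 2 /a/ → [+round]; 3 /i/ → [+round]; bound reached.
From /u/ at 1 leftward: word edge.
From /o/ at 4 rightward: 5 /n/ transparent; 6 /s/ transparent; 7 /n/ transparent; 8 /a/ → [+round]; 9 /e/ → [+round]; bound reached.
From /o/ at 4 leftward: 3 /i/ → [+round]; 2 /a/ → [+round]; bound reached.
Targets with no active source: positions 10 11 12 13 15 stay [-round].
[+round] positions on the surface: 1 2 3 4 8 9.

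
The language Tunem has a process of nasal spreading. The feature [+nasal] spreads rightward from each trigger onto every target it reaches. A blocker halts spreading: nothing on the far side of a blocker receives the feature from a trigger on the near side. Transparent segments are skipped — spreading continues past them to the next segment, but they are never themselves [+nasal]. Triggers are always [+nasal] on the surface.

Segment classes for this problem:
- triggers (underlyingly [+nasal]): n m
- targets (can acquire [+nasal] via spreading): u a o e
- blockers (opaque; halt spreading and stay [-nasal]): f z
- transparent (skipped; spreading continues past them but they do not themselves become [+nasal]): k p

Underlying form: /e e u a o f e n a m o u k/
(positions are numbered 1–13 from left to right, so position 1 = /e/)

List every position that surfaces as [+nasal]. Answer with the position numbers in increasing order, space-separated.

8 9 10 11 12

From /n/ at 8 rightward: 9 /a/ → [+nasal]; 10 /m/ is itself a trigger — this domain ends here.
From /m/ at 10 rightward: 11 /o/ → [+nasal]; 12 /u/ → [+nasal]; 13 /k/ transparent; word edge.
Targets with no active source: positions 1 2 3 4 5 7 stay [-nasal].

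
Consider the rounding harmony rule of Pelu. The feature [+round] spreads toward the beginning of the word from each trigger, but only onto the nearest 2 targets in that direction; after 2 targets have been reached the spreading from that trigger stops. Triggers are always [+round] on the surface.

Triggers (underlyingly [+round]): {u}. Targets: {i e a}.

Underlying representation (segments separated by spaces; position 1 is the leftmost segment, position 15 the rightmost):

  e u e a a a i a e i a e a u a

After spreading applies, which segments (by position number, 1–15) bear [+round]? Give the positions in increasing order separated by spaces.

From /u/ at 2 leftward: 1 /e/ → [+round]; word edge.
From /u/ at 14 leftward: 13 /a/ → [+round]; 12 /e/ → [+round]; bound reached.
Targets with no active source: positions 3 4 5 6 7 8 9 10 11 15 stay [-round].

1 2 12 13 14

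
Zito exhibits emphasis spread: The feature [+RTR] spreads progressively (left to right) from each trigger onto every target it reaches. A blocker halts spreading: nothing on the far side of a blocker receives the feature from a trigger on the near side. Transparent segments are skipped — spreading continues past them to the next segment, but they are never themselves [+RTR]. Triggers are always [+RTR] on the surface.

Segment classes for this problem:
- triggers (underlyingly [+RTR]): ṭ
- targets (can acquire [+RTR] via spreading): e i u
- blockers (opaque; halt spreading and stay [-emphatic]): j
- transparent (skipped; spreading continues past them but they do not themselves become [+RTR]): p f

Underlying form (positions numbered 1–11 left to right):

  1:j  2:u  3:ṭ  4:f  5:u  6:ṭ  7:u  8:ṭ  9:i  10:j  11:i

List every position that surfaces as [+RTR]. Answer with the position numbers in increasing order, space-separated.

From /ṭ/ at 3 rightward: 4 /f/ transparent; 5 /u/ → [+RTR]; 6 /ṭ/ is itself a trigger — this domain ends here.
From /ṭ/ at 6 rightward: 7 /u/ → [+RTR]; 8 /ṭ/ is itself a trigger — this domain ends here.
From /ṭ/ at 8 rightward: 9 /i/ → [+RTR]; 10 /j/ blocks.
Targets with no active source: positions 2 11 stay [-emphatic].

3 5 6 7 8 9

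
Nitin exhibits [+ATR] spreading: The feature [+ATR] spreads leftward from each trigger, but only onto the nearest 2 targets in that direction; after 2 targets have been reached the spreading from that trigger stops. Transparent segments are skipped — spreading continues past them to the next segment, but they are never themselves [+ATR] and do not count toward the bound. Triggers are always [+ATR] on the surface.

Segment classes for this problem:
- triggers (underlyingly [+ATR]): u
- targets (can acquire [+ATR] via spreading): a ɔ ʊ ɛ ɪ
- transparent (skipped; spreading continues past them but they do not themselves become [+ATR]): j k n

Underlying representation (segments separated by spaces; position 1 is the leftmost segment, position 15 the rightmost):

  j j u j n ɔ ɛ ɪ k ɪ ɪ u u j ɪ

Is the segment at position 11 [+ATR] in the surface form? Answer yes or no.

yes

From /u/ at 3 leftward: 2 /j/ transparent; 1 /j/ transparent; word edge.
From /u/ at 12 leftward: 11 /ɪ/ → [+ATR]; 10 /ɪ/ → [+ATR]; bound reached.
From /u/ at 13 leftward: 12 /u/ is itself a trigger — this domain ends here.
Targets with no active source: positions 6 7 8 15 stay [-ATR].
[+ATR] positions on the surface: 3 10 11 12 13.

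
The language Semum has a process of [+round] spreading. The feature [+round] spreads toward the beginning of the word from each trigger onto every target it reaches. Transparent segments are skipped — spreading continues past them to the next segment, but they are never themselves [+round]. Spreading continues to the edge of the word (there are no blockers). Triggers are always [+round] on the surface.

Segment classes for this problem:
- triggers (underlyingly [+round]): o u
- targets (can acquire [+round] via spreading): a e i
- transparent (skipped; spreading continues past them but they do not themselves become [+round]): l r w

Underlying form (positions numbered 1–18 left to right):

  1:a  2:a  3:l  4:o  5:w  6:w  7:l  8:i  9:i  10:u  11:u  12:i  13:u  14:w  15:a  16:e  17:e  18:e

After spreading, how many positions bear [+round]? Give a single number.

9

From /o/ at 4 leftward: 3 /l/ transparent; 2 /a/ → [+round]; 1 /a/ → [+round]; word edge.
From /u/ at 10 leftward: 9 /i/ → [+round]; 8 /i/ → [+round]; 7 /l/ transparent; 6 /w/ transparent; 5 /w/ transparent; 4 /o/ is itself a trigger — this domain ends here.
From /u/ at 11 leftward: 10 /u/ is itself a trigger — this domain ends here.
From /u/ at 13 leftward: 12 /i/ → [+round]; 11 /u/ is itself a trigger — this domain ends here.
Targets with no active source: positions 15 16 17 18 stay [-round].
[+round] positions on the surface: 1 2 4 8 9 10 11 12 13.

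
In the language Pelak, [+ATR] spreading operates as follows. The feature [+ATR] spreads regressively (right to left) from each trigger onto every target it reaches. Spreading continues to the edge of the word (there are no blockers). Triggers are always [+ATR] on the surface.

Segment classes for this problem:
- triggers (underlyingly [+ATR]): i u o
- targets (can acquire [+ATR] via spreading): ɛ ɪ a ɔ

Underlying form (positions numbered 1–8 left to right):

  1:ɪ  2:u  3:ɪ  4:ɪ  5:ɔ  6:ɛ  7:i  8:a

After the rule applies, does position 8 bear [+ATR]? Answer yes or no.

no

From /u/ at 2 leftward: 1 /ɪ/ → [+ATR]; word edge.
From /i/ at 7 leftward: 6 /ɛ/ → [+ATR]; 5 /ɔ/ → [+ATR]; 4 /ɪ/ → [+ATR]; 3 /ɪ/ → [+ATR]; 2 /u/ is itself a trigger — this domain ends here.
Target with no active source: position 8 stays [-ATR].
[+ATR] positions on the surface: 1 2 3 4 5 6 7.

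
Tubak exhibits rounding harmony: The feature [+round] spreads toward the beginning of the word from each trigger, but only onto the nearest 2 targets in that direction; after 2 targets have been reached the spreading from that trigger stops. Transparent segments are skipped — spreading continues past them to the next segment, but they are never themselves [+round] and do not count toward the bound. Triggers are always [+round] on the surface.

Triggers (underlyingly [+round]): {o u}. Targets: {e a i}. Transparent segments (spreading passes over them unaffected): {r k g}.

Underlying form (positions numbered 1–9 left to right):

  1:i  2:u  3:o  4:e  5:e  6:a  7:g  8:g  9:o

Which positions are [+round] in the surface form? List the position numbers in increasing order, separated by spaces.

1 2 3 5 6 9

From /u/ at 2 leftward: 1 /i/ → [+round]; word edge.
From /o/ at 3 leftward: 2 /u/ is itself a trigger — this domain ends here.
From /o/ at 9 leftward: 8 /g/ transparent; 7 /g/ transparent; 6 /a/ → [+round]; 5 /e/ → [+round]; bound reached.
Target with no active source: position 4 stays [-round].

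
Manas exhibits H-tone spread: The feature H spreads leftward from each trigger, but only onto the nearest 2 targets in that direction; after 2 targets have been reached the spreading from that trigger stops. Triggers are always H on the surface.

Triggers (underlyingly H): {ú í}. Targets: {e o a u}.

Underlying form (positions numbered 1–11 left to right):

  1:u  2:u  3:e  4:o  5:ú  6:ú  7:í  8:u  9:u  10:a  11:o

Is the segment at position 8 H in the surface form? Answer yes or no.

no

From /ú/ at 5 leftward: 4 /o/ → H; 3 /e/ → H; bound reached.
From /ú/ at 6 leftward: 5 /ú/ is itself a trigger — this domain ends here.
From /í/ at 7 leftward: 6 /ú/ is itself a trigger — this domain ends here.
Targets with no active source: positions 1 2 8 9 10 11 stay [-high tone].
H positions on the surface: 3 4 5 6 7.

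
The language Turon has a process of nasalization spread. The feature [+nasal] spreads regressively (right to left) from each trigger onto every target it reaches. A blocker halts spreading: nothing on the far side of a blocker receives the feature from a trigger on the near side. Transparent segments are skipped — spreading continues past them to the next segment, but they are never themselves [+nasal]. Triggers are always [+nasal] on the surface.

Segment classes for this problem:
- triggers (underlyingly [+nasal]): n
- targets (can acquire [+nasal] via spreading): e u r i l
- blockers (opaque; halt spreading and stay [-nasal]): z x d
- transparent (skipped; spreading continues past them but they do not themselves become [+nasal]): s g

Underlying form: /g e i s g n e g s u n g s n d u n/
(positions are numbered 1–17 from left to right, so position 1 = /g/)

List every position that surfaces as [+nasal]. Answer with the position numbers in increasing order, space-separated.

From /n/ at 6 leftward: 5 /g/ transparent; 4 /s/ transparent; 3 /i/ → [+nasal]; 2 /e/ → [+nasal]; 1 /g/ transparent; word edge.
From /n/ at 11 leftward: 10 /u/ → [+nasal]; 9 /s/ transparent; 8 /g/ transparent; 7 /e/ → [+nasal]; 6 /n/ is itself a trigger — this domain ends here.
From /n/ at 14 leftward: 13 /s/ transparent; 12 /g/ transparent; 11 /n/ is itself a trigger — this domain ends here.
From /n/ at 17 leftward: 16 /u/ → [+nasal]; 15 /d/ blocks.

2 3 6 7 10 11 14 16 17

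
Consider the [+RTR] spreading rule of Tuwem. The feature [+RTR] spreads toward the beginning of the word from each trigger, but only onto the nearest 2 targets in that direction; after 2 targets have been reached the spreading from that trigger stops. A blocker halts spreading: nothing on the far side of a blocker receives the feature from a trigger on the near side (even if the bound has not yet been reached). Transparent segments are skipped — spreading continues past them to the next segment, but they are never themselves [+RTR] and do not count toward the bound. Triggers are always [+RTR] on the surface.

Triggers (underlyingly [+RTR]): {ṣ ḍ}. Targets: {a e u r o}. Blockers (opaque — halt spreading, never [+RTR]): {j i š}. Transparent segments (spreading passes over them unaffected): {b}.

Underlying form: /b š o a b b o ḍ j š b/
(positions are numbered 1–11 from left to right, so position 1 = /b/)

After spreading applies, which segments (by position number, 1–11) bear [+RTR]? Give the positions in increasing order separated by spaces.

4 7 8

From /ḍ/ at 8 leftward: 7 /o/ → [+RTR]; 6 /b/ transparent; 5 /b/ transparent; 4 /a/ → [+RTR]; bound reached.
Target with no active source: position 3 stays [-emphatic].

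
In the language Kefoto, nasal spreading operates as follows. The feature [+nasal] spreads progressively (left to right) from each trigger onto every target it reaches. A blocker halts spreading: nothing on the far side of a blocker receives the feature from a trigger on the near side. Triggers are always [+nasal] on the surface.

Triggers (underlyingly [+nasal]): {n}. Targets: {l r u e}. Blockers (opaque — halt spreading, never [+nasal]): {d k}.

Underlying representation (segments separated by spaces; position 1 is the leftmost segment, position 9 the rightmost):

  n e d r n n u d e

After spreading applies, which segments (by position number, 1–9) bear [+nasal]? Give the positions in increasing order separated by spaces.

1 2 5 6 7

From /n/ at 1 rightward: 2 /e/ → [+nasal]; 3 /d/ blocks.
From /n/ at 5 rightward: 6 /n/ is itself a trigger — this domain ends here.
From /n/ at 6 rightward: 7 /u/ → [+nasal]; 8 /d/ blocks.
Targets with no active source: positions 4 9 stay [-nasal].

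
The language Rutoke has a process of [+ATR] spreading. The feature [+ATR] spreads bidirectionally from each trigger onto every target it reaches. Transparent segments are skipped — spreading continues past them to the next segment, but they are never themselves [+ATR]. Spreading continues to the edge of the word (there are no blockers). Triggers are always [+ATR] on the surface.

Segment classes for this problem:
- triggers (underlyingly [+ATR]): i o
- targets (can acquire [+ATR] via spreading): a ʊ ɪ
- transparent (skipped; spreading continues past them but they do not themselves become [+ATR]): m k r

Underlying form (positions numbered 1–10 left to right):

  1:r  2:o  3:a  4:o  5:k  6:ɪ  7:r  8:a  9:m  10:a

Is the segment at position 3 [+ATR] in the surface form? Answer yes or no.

yes

From /o/ at 2 rightward: 3 /a/ → [+ATR]; 4 /o/ is itself a trigger — this domain ends here.
From /o/ at 2 leftward: 1 /r/ transparent; word edge.
From /o/ at 4 rightward: 5 /k/ transparent; 6 /ɪ/ → [+ATR]; 7 /r/ transparent; 8 /a/ → [+ATR]; 9 /m/ transparent; 10 /a/ → [+ATR]; word edge.
From /o/ at 4 leftward: 3 /a/ → [+ATR]; 2 /o/ is itself a trigger — this domain ends here.
[+ATR] positions on the surface: 2 3 4 6 8 10.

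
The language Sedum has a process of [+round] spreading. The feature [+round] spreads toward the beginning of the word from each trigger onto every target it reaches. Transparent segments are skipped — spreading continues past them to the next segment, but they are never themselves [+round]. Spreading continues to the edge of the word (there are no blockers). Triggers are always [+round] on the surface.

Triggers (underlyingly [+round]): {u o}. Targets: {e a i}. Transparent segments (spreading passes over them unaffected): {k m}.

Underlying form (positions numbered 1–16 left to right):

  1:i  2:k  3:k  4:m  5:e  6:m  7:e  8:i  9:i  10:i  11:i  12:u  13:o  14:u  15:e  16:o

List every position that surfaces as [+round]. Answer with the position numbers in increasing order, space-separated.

1 5 7 8 9 10 11 12 13 14 15 16

From /u/ at 12 leftward: 11 /i/ → [+round]; 10 /i/ → [+round]; 9 /i/ → [+round]; 8 /i/ → [+round]; 7 /e/ → [+round]; 6 /m/ transparent; 5 /e/ → [+round]; 4 /m/ transparent; 3 /k/ transparent; 2 /k/ transparent; 1 /i/ → [+round]; word edge.
From /o/ at 13 leftward: 12 /u/ is itself a trigger — this domain ends here.
From /u/ at 14 leftward: 13 /o/ is itself a trigger — this domain ends here.
From /o/ at 16 leftward: 15 /e/ → [+round]; 14 /u/ is itself a trigger — this domain ends here.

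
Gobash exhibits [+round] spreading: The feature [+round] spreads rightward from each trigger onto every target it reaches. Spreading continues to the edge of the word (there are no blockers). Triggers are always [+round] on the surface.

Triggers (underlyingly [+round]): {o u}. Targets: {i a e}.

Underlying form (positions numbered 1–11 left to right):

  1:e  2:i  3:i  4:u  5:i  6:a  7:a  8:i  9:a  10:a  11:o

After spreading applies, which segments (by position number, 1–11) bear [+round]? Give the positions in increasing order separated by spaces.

4 5 6 7 8 9 10 11

From /u/ at 4 rightward: 5 /i/ → [+round]; 6 /a/ → [+round]; 7 /a/ → [+round]; 8 /i/ → [+round]; 9 /a/ → [+round]; 10 /a/ → [+round]; 11 /o/ is itself a trigger — this domain ends here.
From /o/ at 11 rightward: word edge.
Targets with no active source: positions 1 2 3 stay [-round].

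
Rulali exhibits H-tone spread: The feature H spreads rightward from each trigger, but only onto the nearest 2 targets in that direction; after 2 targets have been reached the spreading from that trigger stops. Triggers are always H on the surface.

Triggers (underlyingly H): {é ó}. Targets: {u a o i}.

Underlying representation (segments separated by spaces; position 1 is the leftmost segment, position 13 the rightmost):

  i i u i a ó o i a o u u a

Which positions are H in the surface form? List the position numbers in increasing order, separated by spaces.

From /ó/ at 6 rightward: 7 /o/ → H; 8 /i/ → H; bound reached.
Targets with no active source: positions 1 2 3 4 5 9 10 11 12 13 stay [-high tone].

6 7 8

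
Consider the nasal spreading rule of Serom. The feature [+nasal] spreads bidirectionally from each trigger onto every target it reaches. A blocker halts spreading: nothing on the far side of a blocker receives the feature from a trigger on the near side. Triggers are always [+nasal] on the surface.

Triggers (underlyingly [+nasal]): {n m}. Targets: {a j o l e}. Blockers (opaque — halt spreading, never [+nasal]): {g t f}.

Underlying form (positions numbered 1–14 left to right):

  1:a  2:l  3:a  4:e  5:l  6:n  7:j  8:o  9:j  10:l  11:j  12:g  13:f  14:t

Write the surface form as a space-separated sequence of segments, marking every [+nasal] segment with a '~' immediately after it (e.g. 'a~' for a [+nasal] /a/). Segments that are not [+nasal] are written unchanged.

a~ l~ a~ e~ l~ n~ j~ o~ j~ l~ j~ g f t

From /n/ at 6 rightward: 7 /j/ → [+nasal]; 8 /o/ → [+nasal]; 9 /j/ → [+nasal]; 10 /l/ → [+nasal]; 11 /j/ → [+nasal]; 12 /g/ blocks.
From /n/ at 6 leftward: 5 /l/ → [+nasal]; 4 /e/ → [+nasal]; 3 /a/ → [+nasal]; 2 /l/ → [+nasal]; 1 /a/ → [+nasal]; word edge.
[+nasal] positions on the surface: 1 2 3 4 5 6 7 8 9 10 11.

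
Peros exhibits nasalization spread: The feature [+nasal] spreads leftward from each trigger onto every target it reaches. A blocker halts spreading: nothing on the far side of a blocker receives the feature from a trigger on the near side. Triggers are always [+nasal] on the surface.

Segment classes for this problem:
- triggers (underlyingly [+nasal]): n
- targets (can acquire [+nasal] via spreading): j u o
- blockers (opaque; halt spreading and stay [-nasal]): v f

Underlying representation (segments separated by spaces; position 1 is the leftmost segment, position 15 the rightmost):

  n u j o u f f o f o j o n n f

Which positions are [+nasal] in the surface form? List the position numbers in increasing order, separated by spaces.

From /n/ at 1 leftward: word edge.
From /n/ at 13 leftward: 12 /o/ → [+nasal]; 11 /j/ → [+nasal]; 10 /o/ → [+nasal]; 9 /f/ blocks.
From /n/ at 14 leftward: 13 /n/ is itself a trigger — this domain ends here.
Targets with no active source: positions 2 3 4 5 8 stay [-nasal].

1 10 11 12 13 14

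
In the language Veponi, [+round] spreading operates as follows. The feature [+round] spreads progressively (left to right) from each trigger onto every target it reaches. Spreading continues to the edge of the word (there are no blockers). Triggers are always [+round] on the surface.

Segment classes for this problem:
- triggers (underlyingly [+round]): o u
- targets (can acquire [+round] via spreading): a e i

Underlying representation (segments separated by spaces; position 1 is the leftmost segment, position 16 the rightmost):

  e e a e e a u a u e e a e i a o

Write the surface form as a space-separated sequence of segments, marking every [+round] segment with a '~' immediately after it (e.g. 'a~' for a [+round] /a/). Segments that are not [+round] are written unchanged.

e e a e e a u~ a~ u~ e~ e~ a~ e~ i~ a~ o~

From /u/ at 7 rightward: 8 /a/ → [+round]; 9 /u/ is itself a trigger — this domain ends here.
From /u/ at 9 rightward: 10 /e/ → [+round]; 11 /e/ → [+round]; 12 /a/ → [+round]; 13 /e/ → [+round]; 14 /i/ → [+round]; 15 /a/ → [+round]; 16 /o/ is itself a trigger — this domain ends here.
From /o/ at 16 rightward: word edge.
Targets with no active source: positions 1 2 3 4 5 6 stay [-round].
[+round] positions on the surface: 7 8 9 10 11 12 13 14 15 16.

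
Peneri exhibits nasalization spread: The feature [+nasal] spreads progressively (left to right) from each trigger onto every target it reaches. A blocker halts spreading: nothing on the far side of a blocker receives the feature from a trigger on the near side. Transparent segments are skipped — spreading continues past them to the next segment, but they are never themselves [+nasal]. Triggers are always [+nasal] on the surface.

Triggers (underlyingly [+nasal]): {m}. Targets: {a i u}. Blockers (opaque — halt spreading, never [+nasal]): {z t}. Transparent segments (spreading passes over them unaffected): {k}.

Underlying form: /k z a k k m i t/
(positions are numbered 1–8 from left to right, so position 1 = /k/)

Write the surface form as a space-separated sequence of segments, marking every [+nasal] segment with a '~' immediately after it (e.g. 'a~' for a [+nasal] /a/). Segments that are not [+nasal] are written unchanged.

k z a k k m~ i~ t

From /m/ at 6 rightward: 7 /i/ → [+nasal]; 8 /t/ blocks.
Target with no active source: position 3 stays [-nasal].
[+nasal] positions on the surface: 6 7.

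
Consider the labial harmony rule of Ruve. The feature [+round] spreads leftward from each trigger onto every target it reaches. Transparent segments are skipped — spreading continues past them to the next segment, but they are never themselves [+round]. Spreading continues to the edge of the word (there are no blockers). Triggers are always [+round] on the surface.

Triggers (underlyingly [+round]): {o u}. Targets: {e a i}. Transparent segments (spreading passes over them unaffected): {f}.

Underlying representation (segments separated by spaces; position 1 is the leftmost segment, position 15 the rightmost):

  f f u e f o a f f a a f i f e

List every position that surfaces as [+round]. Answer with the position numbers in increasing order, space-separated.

From /u/ at 3 leftward: 2 /f/ transparent; 1 /f/ transparent; word edge.
From /o/ at 6 leftward: 5 /f/ transparent; 4 /e/ → [+round]; 3 /u/ is itself a trigger — this domain ends here.
Targets with no active source: positions 7 10 11 13 15 stay [-round].

3 4 6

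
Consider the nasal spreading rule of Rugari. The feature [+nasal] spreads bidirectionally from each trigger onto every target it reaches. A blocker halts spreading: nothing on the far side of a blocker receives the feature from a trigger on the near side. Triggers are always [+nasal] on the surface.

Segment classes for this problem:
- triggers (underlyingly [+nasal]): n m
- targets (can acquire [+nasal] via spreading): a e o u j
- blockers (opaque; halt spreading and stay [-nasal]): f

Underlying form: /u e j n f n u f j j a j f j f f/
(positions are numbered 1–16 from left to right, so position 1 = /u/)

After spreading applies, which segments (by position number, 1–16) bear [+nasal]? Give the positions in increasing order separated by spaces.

From /n/ at 4 rightward: 5 /f/ blocks.
From /n/ at 4 leftward: 3 /j/ → [+nasal]; 2 /e/ → [+nasal]; 1 /u/ → [+nasal]; word edge.
From /n/ at 6 rightward: 7 /u/ → [+nasal]; 8 /f/ blocks.
From /n/ at 6 leftward: 5 /f/ blocks.
Targets with no active source: positions 9 10 11 12 14 stay [-nasal].

1 2 3 4 6 7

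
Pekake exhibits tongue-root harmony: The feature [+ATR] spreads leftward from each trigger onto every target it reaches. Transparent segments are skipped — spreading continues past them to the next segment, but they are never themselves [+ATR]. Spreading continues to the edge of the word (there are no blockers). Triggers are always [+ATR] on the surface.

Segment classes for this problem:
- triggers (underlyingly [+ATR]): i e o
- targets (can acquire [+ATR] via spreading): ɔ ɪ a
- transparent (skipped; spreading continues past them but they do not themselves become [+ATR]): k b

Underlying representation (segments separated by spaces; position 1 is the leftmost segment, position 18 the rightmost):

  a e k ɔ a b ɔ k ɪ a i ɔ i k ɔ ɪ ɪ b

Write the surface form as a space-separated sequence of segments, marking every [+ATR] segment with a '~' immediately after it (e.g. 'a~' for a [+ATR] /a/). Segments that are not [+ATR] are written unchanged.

From /e/ at 2 leftward: 1 /a/ → [+ATR]; word edge.
From /i/ at 11 leftward: 10 /a/ → [+ATR]; 9 /ɪ/ → [+ATR]; 8 /k/ transparent; 7 /ɔ/ → [+ATR]; 6 /b/ transparent; 5 /a/ → [+ATR]; 4 /ɔ/ → [+ATR]; 3 /k/ transparent; 2 /e/ is itself a trigger — this domain ends here.
From /i/ at 13 leftward: 12 /ɔ/ → [+ATR]; 11 /i/ is itself a trigger — this domain ends here.
Targets with no active source: positions 15 16 17 stay [-ATR].
[+ATR] positions on the surface: 1 2 4 5 7 9 10 11 12 13.

a~ e~ k ɔ~ a~ b ɔ~ k ɪ~ a~ i~ ɔ~ i~ k ɔ ɪ ɪ b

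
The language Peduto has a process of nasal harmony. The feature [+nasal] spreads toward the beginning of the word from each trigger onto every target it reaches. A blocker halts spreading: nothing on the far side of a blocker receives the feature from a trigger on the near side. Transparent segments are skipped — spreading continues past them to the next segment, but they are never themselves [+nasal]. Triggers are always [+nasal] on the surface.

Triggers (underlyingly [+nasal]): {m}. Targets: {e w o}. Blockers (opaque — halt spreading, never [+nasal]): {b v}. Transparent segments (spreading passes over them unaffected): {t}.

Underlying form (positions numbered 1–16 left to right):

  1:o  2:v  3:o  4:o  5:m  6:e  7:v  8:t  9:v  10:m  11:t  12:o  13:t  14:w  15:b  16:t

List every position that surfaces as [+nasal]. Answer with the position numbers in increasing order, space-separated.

From /m/ at 5 leftward: 4 /o/ → [+nasal]; 3 /o/ → [+nasal]; 2 /v/ blocks.
From /m/ at 10 leftward: 9 /v/ blocks.
Targets with no active source: positions 1 6 12 14 stay [-nasal].

3 4 5 10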